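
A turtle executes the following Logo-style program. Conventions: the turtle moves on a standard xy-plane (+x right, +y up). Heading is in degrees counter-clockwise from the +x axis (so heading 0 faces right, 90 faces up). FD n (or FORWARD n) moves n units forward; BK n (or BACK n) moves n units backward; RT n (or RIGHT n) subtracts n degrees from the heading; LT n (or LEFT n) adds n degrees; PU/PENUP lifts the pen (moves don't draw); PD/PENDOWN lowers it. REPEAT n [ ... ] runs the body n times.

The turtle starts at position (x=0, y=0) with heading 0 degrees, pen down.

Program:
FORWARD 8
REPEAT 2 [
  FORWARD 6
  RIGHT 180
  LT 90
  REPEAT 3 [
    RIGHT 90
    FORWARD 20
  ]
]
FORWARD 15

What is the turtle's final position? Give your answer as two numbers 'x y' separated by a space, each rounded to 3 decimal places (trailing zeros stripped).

Answer: 35 40

Derivation:
Executing turtle program step by step:
Start: pos=(0,0), heading=0, pen down
FD 8: (0,0) -> (8,0) [heading=0, draw]
REPEAT 2 [
  -- iteration 1/2 --
  FD 6: (8,0) -> (14,0) [heading=0, draw]
  RT 180: heading 0 -> 180
  LT 90: heading 180 -> 270
  REPEAT 3 [
    -- iteration 1/3 --
    RT 90: heading 270 -> 180
    FD 20: (14,0) -> (-6,0) [heading=180, draw]
    -- iteration 2/3 --
    RT 90: heading 180 -> 90
    FD 20: (-6,0) -> (-6,20) [heading=90, draw]
    -- iteration 3/3 --
    RT 90: heading 90 -> 0
    FD 20: (-6,20) -> (14,20) [heading=0, draw]
  ]
  -- iteration 2/2 --
  FD 6: (14,20) -> (20,20) [heading=0, draw]
  RT 180: heading 0 -> 180
  LT 90: heading 180 -> 270
  REPEAT 3 [
    -- iteration 1/3 --
    RT 90: heading 270 -> 180
    FD 20: (20,20) -> (0,20) [heading=180, draw]
    -- iteration 2/3 --
    RT 90: heading 180 -> 90
    FD 20: (0,20) -> (0,40) [heading=90, draw]
    -- iteration 3/3 --
    RT 90: heading 90 -> 0
    FD 20: (0,40) -> (20,40) [heading=0, draw]
  ]
]
FD 15: (20,40) -> (35,40) [heading=0, draw]
Final: pos=(35,40), heading=0, 10 segment(s) drawn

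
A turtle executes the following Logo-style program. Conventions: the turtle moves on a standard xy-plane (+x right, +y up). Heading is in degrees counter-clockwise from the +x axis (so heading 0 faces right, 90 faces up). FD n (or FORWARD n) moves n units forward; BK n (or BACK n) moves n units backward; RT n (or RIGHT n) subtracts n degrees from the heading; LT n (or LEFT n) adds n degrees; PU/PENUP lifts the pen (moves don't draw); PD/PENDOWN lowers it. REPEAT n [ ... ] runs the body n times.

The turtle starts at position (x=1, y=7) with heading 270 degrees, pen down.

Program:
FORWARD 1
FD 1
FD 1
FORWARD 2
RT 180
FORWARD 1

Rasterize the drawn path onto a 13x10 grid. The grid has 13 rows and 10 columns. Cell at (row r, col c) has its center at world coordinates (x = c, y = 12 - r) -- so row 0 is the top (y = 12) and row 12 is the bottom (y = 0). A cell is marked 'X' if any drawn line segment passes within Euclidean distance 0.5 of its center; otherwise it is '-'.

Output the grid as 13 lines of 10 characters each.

Answer: ----------
----------
----------
----------
----------
-X--------
-X--------
-X--------
-X--------
-X--------
-X--------
----------
----------

Derivation:
Segment 0: (1,7) -> (1,6)
Segment 1: (1,6) -> (1,5)
Segment 2: (1,5) -> (1,4)
Segment 3: (1,4) -> (1,2)
Segment 4: (1,2) -> (1,3)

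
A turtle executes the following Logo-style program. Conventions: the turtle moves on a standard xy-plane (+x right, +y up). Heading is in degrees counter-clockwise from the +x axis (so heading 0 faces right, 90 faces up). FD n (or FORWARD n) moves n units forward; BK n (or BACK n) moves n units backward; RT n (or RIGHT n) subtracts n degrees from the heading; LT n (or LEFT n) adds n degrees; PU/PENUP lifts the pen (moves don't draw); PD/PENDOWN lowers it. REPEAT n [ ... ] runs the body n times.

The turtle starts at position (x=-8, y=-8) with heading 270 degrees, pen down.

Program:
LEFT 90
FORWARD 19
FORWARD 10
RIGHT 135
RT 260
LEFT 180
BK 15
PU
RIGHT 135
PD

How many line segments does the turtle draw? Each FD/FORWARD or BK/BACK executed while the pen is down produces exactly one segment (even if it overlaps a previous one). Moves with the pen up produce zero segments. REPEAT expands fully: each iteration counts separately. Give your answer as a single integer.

Answer: 3

Derivation:
Executing turtle program step by step:
Start: pos=(-8,-8), heading=270, pen down
LT 90: heading 270 -> 0
FD 19: (-8,-8) -> (11,-8) [heading=0, draw]
FD 10: (11,-8) -> (21,-8) [heading=0, draw]
RT 135: heading 0 -> 225
RT 260: heading 225 -> 325
LT 180: heading 325 -> 145
BK 15: (21,-8) -> (33.287,-16.604) [heading=145, draw]
PU: pen up
RT 135: heading 145 -> 10
PD: pen down
Final: pos=(33.287,-16.604), heading=10, 3 segment(s) drawn
Segments drawn: 3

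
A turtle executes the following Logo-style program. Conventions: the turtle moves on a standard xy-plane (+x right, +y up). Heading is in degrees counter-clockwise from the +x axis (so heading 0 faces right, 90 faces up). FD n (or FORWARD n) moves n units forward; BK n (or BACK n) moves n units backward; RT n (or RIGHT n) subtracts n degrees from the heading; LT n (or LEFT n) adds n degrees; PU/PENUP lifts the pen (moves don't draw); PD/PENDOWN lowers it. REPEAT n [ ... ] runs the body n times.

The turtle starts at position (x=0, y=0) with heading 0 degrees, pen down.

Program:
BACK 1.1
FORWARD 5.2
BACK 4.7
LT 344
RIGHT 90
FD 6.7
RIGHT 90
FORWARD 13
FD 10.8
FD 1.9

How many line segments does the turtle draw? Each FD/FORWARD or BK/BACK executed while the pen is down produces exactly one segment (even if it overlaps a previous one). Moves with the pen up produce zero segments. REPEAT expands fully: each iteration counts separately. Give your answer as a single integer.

Answer: 7

Derivation:
Executing turtle program step by step:
Start: pos=(0,0), heading=0, pen down
BK 1.1: (0,0) -> (-1.1,0) [heading=0, draw]
FD 5.2: (-1.1,0) -> (4.1,0) [heading=0, draw]
BK 4.7: (4.1,0) -> (-0.6,0) [heading=0, draw]
LT 344: heading 0 -> 344
RT 90: heading 344 -> 254
FD 6.7: (-0.6,0) -> (-2.447,-6.44) [heading=254, draw]
RT 90: heading 254 -> 164
FD 13: (-2.447,-6.44) -> (-14.943,-2.857) [heading=164, draw]
FD 10.8: (-14.943,-2.857) -> (-25.325,0.12) [heading=164, draw]
FD 1.9: (-25.325,0.12) -> (-27.151,0.643) [heading=164, draw]
Final: pos=(-27.151,0.643), heading=164, 7 segment(s) drawn
Segments drawn: 7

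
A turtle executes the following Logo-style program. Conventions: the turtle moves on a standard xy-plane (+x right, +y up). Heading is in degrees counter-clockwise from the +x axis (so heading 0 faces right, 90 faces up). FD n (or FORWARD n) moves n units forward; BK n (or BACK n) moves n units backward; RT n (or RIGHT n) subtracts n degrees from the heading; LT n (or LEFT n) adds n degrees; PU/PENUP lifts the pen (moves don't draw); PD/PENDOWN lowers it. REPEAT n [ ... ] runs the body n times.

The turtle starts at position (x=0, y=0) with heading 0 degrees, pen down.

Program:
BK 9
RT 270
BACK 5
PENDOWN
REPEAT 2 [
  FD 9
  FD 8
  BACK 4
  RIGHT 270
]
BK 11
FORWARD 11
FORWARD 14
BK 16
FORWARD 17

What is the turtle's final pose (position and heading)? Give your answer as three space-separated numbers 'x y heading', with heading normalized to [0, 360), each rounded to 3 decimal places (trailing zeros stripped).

Executing turtle program step by step:
Start: pos=(0,0), heading=0, pen down
BK 9: (0,0) -> (-9,0) [heading=0, draw]
RT 270: heading 0 -> 90
BK 5: (-9,0) -> (-9,-5) [heading=90, draw]
PD: pen down
REPEAT 2 [
  -- iteration 1/2 --
  FD 9: (-9,-5) -> (-9,4) [heading=90, draw]
  FD 8: (-9,4) -> (-9,12) [heading=90, draw]
  BK 4: (-9,12) -> (-9,8) [heading=90, draw]
  RT 270: heading 90 -> 180
  -- iteration 2/2 --
  FD 9: (-9,8) -> (-18,8) [heading=180, draw]
  FD 8: (-18,8) -> (-26,8) [heading=180, draw]
  BK 4: (-26,8) -> (-22,8) [heading=180, draw]
  RT 270: heading 180 -> 270
]
BK 11: (-22,8) -> (-22,19) [heading=270, draw]
FD 11: (-22,19) -> (-22,8) [heading=270, draw]
FD 14: (-22,8) -> (-22,-6) [heading=270, draw]
BK 16: (-22,-6) -> (-22,10) [heading=270, draw]
FD 17: (-22,10) -> (-22,-7) [heading=270, draw]
Final: pos=(-22,-7), heading=270, 13 segment(s) drawn

Answer: -22 -7 270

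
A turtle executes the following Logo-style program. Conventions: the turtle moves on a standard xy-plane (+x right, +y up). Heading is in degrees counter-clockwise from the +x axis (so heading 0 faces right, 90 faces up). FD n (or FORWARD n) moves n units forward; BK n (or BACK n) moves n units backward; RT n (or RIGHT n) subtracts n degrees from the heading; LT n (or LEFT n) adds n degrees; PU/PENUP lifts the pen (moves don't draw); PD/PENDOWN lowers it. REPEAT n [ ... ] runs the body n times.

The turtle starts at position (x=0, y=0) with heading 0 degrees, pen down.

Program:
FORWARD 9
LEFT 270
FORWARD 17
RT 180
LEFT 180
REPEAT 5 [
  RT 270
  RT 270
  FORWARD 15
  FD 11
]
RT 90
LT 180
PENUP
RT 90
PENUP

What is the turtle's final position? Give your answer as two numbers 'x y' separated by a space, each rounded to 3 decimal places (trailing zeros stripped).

Executing turtle program step by step:
Start: pos=(0,0), heading=0, pen down
FD 9: (0,0) -> (9,0) [heading=0, draw]
LT 270: heading 0 -> 270
FD 17: (9,0) -> (9,-17) [heading=270, draw]
RT 180: heading 270 -> 90
LT 180: heading 90 -> 270
REPEAT 5 [
  -- iteration 1/5 --
  RT 270: heading 270 -> 0
  RT 270: heading 0 -> 90
  FD 15: (9,-17) -> (9,-2) [heading=90, draw]
  FD 11: (9,-2) -> (9,9) [heading=90, draw]
  -- iteration 2/5 --
  RT 270: heading 90 -> 180
  RT 270: heading 180 -> 270
  FD 15: (9,9) -> (9,-6) [heading=270, draw]
  FD 11: (9,-6) -> (9,-17) [heading=270, draw]
  -- iteration 3/5 --
  RT 270: heading 270 -> 0
  RT 270: heading 0 -> 90
  FD 15: (9,-17) -> (9,-2) [heading=90, draw]
  FD 11: (9,-2) -> (9,9) [heading=90, draw]
  -- iteration 4/5 --
  RT 270: heading 90 -> 180
  RT 270: heading 180 -> 270
  FD 15: (9,9) -> (9,-6) [heading=270, draw]
  FD 11: (9,-6) -> (9,-17) [heading=270, draw]
  -- iteration 5/5 --
  RT 270: heading 270 -> 0
  RT 270: heading 0 -> 90
  FD 15: (9,-17) -> (9,-2) [heading=90, draw]
  FD 11: (9,-2) -> (9,9) [heading=90, draw]
]
RT 90: heading 90 -> 0
LT 180: heading 0 -> 180
PU: pen up
RT 90: heading 180 -> 90
PU: pen up
Final: pos=(9,9), heading=90, 12 segment(s) drawn

Answer: 9 9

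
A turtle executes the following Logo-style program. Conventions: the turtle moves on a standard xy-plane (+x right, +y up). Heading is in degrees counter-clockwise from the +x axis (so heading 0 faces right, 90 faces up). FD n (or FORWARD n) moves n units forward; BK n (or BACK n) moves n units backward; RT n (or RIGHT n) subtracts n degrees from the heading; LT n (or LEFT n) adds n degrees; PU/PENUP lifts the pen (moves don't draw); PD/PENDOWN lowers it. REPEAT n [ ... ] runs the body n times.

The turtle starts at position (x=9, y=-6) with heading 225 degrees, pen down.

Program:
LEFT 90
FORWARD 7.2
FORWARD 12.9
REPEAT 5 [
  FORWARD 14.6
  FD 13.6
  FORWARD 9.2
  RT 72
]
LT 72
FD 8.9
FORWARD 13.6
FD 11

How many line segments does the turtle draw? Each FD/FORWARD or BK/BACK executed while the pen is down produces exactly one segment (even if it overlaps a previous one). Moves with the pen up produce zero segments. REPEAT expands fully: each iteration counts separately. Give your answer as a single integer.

Answer: 20

Derivation:
Executing turtle program step by step:
Start: pos=(9,-6), heading=225, pen down
LT 90: heading 225 -> 315
FD 7.2: (9,-6) -> (14.091,-11.091) [heading=315, draw]
FD 12.9: (14.091,-11.091) -> (23.213,-20.213) [heading=315, draw]
REPEAT 5 [
  -- iteration 1/5 --
  FD 14.6: (23.213,-20.213) -> (33.537,-30.537) [heading=315, draw]
  FD 13.6: (33.537,-30.537) -> (43.153,-40.153) [heading=315, draw]
  FD 9.2: (43.153,-40.153) -> (49.659,-46.659) [heading=315, draw]
  RT 72: heading 315 -> 243
  -- iteration 2/5 --
  FD 14.6: (49.659,-46.659) -> (43.03,-59.667) [heading=243, draw]
  FD 13.6: (43.03,-59.667) -> (36.856,-71.785) [heading=243, draw]
  FD 9.2: (36.856,-71.785) -> (32.679,-79.982) [heading=243, draw]
  RT 72: heading 243 -> 171
  -- iteration 3/5 --
  FD 14.6: (32.679,-79.982) -> (18.259,-77.698) [heading=171, draw]
  FD 13.6: (18.259,-77.698) -> (4.827,-75.571) [heading=171, draw]
  FD 9.2: (4.827,-75.571) -> (-4.26,-74.132) [heading=171, draw]
  RT 72: heading 171 -> 99
  -- iteration 4/5 --
  FD 14.6: (-4.26,-74.132) -> (-6.544,-59.711) [heading=99, draw]
  FD 13.6: (-6.544,-59.711) -> (-8.672,-46.279) [heading=99, draw]
  FD 9.2: (-8.672,-46.279) -> (-10.111,-37.192) [heading=99, draw]
  RT 72: heading 99 -> 27
  -- iteration 5/5 --
  FD 14.6: (-10.111,-37.192) -> (2.898,-30.564) [heading=27, draw]
  FD 13.6: (2.898,-30.564) -> (15.016,-24.39) [heading=27, draw]
  FD 9.2: (15.016,-24.39) -> (23.213,-20.213) [heading=27, draw]
  RT 72: heading 27 -> 315
]
LT 72: heading 315 -> 27
FD 8.9: (23.213,-20.213) -> (31.143,-16.172) [heading=27, draw]
FD 13.6: (31.143,-16.172) -> (43.26,-9.998) [heading=27, draw]
FD 11: (43.26,-9.998) -> (53.062,-5.004) [heading=27, draw]
Final: pos=(53.062,-5.004), heading=27, 20 segment(s) drawn
Segments drawn: 20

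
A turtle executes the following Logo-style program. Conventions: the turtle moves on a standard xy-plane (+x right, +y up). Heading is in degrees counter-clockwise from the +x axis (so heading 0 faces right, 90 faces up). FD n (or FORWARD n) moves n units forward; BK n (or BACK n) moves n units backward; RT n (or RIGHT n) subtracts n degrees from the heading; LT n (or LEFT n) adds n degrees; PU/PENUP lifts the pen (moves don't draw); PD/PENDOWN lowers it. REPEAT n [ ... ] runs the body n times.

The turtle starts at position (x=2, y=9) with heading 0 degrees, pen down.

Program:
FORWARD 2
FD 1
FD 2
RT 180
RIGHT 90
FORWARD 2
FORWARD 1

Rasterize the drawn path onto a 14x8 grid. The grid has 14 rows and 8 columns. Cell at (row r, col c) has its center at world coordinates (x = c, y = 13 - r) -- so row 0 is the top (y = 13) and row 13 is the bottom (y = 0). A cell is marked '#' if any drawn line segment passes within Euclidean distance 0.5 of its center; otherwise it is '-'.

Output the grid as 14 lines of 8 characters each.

Segment 0: (2,9) -> (4,9)
Segment 1: (4,9) -> (5,9)
Segment 2: (5,9) -> (7,9)
Segment 3: (7,9) -> (7,11)
Segment 4: (7,11) -> (7,12)

Answer: --------
-------#
-------#
-------#
--######
--------
--------
--------
--------
--------
--------
--------
--------
--------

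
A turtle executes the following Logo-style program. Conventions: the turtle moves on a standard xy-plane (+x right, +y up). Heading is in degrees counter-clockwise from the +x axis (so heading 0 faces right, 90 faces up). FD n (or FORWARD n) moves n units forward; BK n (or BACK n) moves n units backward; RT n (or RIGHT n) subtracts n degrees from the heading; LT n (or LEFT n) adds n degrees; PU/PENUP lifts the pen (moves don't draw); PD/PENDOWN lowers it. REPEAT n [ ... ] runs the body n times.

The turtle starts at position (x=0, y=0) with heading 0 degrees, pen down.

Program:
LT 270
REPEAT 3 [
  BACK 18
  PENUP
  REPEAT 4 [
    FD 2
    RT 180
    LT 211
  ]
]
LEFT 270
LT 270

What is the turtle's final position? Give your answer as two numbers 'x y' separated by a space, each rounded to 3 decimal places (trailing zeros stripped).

Answer: 1.638 0.42

Derivation:
Executing turtle program step by step:
Start: pos=(0,0), heading=0, pen down
LT 270: heading 0 -> 270
REPEAT 3 [
  -- iteration 1/3 --
  BK 18: (0,0) -> (0,18) [heading=270, draw]
  PU: pen up
  REPEAT 4 [
    -- iteration 1/4 --
    FD 2: (0,18) -> (0,16) [heading=270, move]
    RT 180: heading 270 -> 90
    LT 211: heading 90 -> 301
    -- iteration 2/4 --
    FD 2: (0,16) -> (1.03,14.286) [heading=301, move]
    RT 180: heading 301 -> 121
    LT 211: heading 121 -> 332
    -- iteration 3/4 --
    FD 2: (1.03,14.286) -> (2.796,13.347) [heading=332, move]
    RT 180: heading 332 -> 152
    LT 211: heading 152 -> 3
    -- iteration 4/4 --
    FD 2: (2.796,13.347) -> (4.793,13.451) [heading=3, move]
    RT 180: heading 3 -> 183
    LT 211: heading 183 -> 34
  ]
  -- iteration 2/3 --
  BK 18: (4.793,13.451) -> (-10.129,3.386) [heading=34, move]
  PU: pen up
  REPEAT 4 [
    -- iteration 1/4 --
    FD 2: (-10.129,3.386) -> (-8.471,4.504) [heading=34, move]
    RT 180: heading 34 -> 214
    LT 211: heading 214 -> 65
    -- iteration 2/4 --
    FD 2: (-8.471,4.504) -> (-7.626,6.317) [heading=65, move]
    RT 180: heading 65 -> 245
    LT 211: heading 245 -> 96
    -- iteration 3/4 --
    FD 2: (-7.626,6.317) -> (-7.835,8.306) [heading=96, move]
    RT 180: heading 96 -> 276
    LT 211: heading 276 -> 127
    -- iteration 4/4 --
    FD 2: (-7.835,8.306) -> (-9.039,9.903) [heading=127, move]
    RT 180: heading 127 -> 307
    LT 211: heading 307 -> 158
  ]
  -- iteration 3/3 --
  BK 18: (-9.039,9.903) -> (7.65,3.16) [heading=158, move]
  PU: pen up
  REPEAT 4 [
    -- iteration 1/4 --
    FD 2: (7.65,3.16) -> (5.796,3.91) [heading=158, move]
    RT 180: heading 158 -> 338
    LT 211: heading 338 -> 189
    -- iteration 2/4 --
    FD 2: (5.796,3.91) -> (3.821,3.597) [heading=189, move]
    RT 180: heading 189 -> 9
    LT 211: heading 9 -> 220
    -- iteration 3/4 --
    FD 2: (3.821,3.597) -> (2.289,2.311) [heading=220, move]
    RT 180: heading 220 -> 40
    LT 211: heading 40 -> 251
    -- iteration 4/4 --
    FD 2: (2.289,2.311) -> (1.638,0.42) [heading=251, move]
    RT 180: heading 251 -> 71
    LT 211: heading 71 -> 282
  ]
]
LT 270: heading 282 -> 192
LT 270: heading 192 -> 102
Final: pos=(1.638,0.42), heading=102, 1 segment(s) drawn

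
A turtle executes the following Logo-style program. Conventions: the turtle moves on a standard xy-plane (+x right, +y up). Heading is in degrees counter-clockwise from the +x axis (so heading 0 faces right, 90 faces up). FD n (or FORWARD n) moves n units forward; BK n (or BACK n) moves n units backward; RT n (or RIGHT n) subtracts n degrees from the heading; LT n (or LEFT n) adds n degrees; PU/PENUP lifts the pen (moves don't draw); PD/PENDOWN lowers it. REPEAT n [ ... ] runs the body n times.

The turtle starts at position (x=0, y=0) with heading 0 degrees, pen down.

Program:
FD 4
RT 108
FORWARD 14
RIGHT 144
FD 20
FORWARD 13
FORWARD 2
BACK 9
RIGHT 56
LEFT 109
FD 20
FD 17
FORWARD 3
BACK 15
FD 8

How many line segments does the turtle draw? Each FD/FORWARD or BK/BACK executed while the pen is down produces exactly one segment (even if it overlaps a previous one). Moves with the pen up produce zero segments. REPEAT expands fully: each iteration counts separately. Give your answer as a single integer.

Answer: 11

Derivation:
Executing turtle program step by step:
Start: pos=(0,0), heading=0, pen down
FD 4: (0,0) -> (4,0) [heading=0, draw]
RT 108: heading 0 -> 252
FD 14: (4,0) -> (-0.326,-13.315) [heading=252, draw]
RT 144: heading 252 -> 108
FD 20: (-0.326,-13.315) -> (-6.507,5.706) [heading=108, draw]
FD 13: (-6.507,5.706) -> (-10.524,18.07) [heading=108, draw]
FD 2: (-10.524,18.07) -> (-11.142,19.972) [heading=108, draw]
BK 9: (-11.142,19.972) -> (-8.361,11.413) [heading=108, draw]
RT 56: heading 108 -> 52
LT 109: heading 52 -> 161
FD 20: (-8.361,11.413) -> (-27.271,17.924) [heading=161, draw]
FD 17: (-27.271,17.924) -> (-43.345,23.459) [heading=161, draw]
FD 3: (-43.345,23.459) -> (-46.181,24.435) [heading=161, draw]
BK 15: (-46.181,24.435) -> (-31.999,19.552) [heading=161, draw]
FD 8: (-31.999,19.552) -> (-39.563,22.156) [heading=161, draw]
Final: pos=(-39.563,22.156), heading=161, 11 segment(s) drawn
Segments drawn: 11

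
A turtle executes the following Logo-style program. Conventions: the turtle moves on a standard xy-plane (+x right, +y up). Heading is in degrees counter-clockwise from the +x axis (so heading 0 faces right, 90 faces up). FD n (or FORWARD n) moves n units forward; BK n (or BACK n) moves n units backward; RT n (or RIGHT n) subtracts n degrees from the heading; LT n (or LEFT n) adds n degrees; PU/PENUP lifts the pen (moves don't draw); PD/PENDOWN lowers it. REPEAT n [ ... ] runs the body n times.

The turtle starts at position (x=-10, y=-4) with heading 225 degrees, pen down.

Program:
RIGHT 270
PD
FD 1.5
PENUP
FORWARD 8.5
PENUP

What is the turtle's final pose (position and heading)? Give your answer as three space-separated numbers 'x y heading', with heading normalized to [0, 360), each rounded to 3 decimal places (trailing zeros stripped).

Executing turtle program step by step:
Start: pos=(-10,-4), heading=225, pen down
RT 270: heading 225 -> 315
PD: pen down
FD 1.5: (-10,-4) -> (-8.939,-5.061) [heading=315, draw]
PU: pen up
FD 8.5: (-8.939,-5.061) -> (-2.929,-11.071) [heading=315, move]
PU: pen up
Final: pos=(-2.929,-11.071), heading=315, 1 segment(s) drawn

Answer: -2.929 -11.071 315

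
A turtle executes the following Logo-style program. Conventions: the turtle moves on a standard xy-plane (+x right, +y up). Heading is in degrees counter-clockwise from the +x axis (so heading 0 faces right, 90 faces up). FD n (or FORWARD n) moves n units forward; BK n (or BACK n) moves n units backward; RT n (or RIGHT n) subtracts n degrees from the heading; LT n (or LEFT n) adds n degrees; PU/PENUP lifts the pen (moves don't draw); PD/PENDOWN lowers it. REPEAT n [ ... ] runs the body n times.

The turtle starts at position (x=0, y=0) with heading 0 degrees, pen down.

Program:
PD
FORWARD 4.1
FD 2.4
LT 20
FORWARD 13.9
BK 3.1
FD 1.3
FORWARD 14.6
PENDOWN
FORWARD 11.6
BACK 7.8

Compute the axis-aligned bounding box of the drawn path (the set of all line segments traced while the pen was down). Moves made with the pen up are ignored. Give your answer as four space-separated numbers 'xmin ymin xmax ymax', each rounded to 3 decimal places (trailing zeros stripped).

Answer: 0 0 42.49 13.099

Derivation:
Executing turtle program step by step:
Start: pos=(0,0), heading=0, pen down
PD: pen down
FD 4.1: (0,0) -> (4.1,0) [heading=0, draw]
FD 2.4: (4.1,0) -> (6.5,0) [heading=0, draw]
LT 20: heading 0 -> 20
FD 13.9: (6.5,0) -> (19.562,4.754) [heading=20, draw]
BK 3.1: (19.562,4.754) -> (16.649,3.694) [heading=20, draw]
FD 1.3: (16.649,3.694) -> (17.87,4.138) [heading=20, draw]
FD 14.6: (17.87,4.138) -> (31.59,9.132) [heading=20, draw]
PD: pen down
FD 11.6: (31.59,9.132) -> (42.49,13.099) [heading=20, draw]
BK 7.8: (42.49,13.099) -> (35.161,10.432) [heading=20, draw]
Final: pos=(35.161,10.432), heading=20, 8 segment(s) drawn

Segment endpoints: x in {0, 4.1, 6.5, 16.649, 17.87, 19.562, 31.59, 35.161, 42.49}, y in {0, 3.694, 4.138, 4.754, 9.132, 10.432, 13.099}
xmin=0, ymin=0, xmax=42.49, ymax=13.099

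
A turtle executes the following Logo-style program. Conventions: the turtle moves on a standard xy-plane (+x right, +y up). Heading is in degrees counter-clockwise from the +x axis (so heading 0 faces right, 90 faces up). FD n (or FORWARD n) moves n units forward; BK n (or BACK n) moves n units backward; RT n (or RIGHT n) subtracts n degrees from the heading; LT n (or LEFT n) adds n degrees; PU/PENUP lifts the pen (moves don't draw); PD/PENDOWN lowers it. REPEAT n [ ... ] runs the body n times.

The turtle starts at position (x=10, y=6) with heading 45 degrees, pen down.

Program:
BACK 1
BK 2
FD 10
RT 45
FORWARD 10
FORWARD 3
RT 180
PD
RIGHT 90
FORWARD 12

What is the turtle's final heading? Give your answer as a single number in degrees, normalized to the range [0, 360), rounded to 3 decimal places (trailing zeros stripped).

Executing turtle program step by step:
Start: pos=(10,6), heading=45, pen down
BK 1: (10,6) -> (9.293,5.293) [heading=45, draw]
BK 2: (9.293,5.293) -> (7.879,3.879) [heading=45, draw]
FD 10: (7.879,3.879) -> (14.95,10.95) [heading=45, draw]
RT 45: heading 45 -> 0
FD 10: (14.95,10.95) -> (24.95,10.95) [heading=0, draw]
FD 3: (24.95,10.95) -> (27.95,10.95) [heading=0, draw]
RT 180: heading 0 -> 180
PD: pen down
RT 90: heading 180 -> 90
FD 12: (27.95,10.95) -> (27.95,22.95) [heading=90, draw]
Final: pos=(27.95,22.95), heading=90, 6 segment(s) drawn

Answer: 90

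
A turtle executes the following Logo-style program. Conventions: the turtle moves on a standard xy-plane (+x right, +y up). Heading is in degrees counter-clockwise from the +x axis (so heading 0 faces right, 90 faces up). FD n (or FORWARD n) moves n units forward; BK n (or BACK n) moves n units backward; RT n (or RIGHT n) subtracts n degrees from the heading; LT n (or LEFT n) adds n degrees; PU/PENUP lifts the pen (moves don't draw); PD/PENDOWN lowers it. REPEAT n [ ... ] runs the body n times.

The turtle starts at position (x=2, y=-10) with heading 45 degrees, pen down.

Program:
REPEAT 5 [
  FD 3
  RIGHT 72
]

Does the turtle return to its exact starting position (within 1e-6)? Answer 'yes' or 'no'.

Executing turtle program step by step:
Start: pos=(2,-10), heading=45, pen down
REPEAT 5 [
  -- iteration 1/5 --
  FD 3: (2,-10) -> (4.121,-7.879) [heading=45, draw]
  RT 72: heading 45 -> 333
  -- iteration 2/5 --
  FD 3: (4.121,-7.879) -> (6.794,-9.241) [heading=333, draw]
  RT 72: heading 333 -> 261
  -- iteration 3/5 --
  FD 3: (6.794,-9.241) -> (6.325,-12.204) [heading=261, draw]
  RT 72: heading 261 -> 189
  -- iteration 4/5 --
  FD 3: (6.325,-12.204) -> (3.362,-12.673) [heading=189, draw]
  RT 72: heading 189 -> 117
  -- iteration 5/5 --
  FD 3: (3.362,-12.673) -> (2,-10) [heading=117, draw]
  RT 72: heading 117 -> 45
]
Final: pos=(2,-10), heading=45, 5 segment(s) drawn

Start position: (2, -10)
Final position: (2, -10)
Distance = 0; < 1e-6 -> CLOSED

Answer: yes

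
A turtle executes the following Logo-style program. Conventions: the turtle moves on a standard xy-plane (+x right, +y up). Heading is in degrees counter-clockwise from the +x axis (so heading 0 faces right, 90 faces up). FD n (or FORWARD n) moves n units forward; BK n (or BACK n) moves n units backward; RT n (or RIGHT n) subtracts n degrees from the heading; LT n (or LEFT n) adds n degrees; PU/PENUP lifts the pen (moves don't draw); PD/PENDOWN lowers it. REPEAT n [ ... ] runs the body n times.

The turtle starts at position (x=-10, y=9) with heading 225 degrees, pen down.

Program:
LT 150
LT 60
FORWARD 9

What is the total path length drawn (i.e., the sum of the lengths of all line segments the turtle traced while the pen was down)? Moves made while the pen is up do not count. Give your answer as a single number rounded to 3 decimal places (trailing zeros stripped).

Answer: 9

Derivation:
Executing turtle program step by step:
Start: pos=(-10,9), heading=225, pen down
LT 150: heading 225 -> 15
LT 60: heading 15 -> 75
FD 9: (-10,9) -> (-7.671,17.693) [heading=75, draw]
Final: pos=(-7.671,17.693), heading=75, 1 segment(s) drawn

Segment lengths:
  seg 1: (-10,9) -> (-7.671,17.693), length = 9
Total = 9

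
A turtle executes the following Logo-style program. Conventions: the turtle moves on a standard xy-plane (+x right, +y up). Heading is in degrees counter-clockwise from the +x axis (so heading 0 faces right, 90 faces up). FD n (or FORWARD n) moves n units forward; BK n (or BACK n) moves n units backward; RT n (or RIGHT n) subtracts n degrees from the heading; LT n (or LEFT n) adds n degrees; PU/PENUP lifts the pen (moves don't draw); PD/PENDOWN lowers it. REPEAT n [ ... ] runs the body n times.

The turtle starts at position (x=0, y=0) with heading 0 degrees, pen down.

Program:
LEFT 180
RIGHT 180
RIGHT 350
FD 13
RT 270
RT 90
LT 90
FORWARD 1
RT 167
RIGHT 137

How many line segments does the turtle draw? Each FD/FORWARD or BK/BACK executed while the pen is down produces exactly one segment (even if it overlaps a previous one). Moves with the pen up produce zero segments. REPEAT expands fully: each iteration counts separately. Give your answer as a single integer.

Answer: 2

Derivation:
Executing turtle program step by step:
Start: pos=(0,0), heading=0, pen down
LT 180: heading 0 -> 180
RT 180: heading 180 -> 0
RT 350: heading 0 -> 10
FD 13: (0,0) -> (12.803,2.257) [heading=10, draw]
RT 270: heading 10 -> 100
RT 90: heading 100 -> 10
LT 90: heading 10 -> 100
FD 1: (12.803,2.257) -> (12.629,3.242) [heading=100, draw]
RT 167: heading 100 -> 293
RT 137: heading 293 -> 156
Final: pos=(12.629,3.242), heading=156, 2 segment(s) drawn
Segments drawn: 2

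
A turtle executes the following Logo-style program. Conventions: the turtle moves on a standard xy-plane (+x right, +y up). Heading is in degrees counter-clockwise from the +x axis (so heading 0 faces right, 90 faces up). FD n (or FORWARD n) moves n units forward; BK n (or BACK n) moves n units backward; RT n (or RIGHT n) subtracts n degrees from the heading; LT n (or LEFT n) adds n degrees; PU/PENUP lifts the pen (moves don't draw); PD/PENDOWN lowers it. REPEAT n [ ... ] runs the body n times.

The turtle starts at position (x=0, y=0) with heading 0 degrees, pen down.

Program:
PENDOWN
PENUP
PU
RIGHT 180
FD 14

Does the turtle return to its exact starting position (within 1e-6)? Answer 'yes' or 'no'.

Executing turtle program step by step:
Start: pos=(0,0), heading=0, pen down
PD: pen down
PU: pen up
PU: pen up
RT 180: heading 0 -> 180
FD 14: (0,0) -> (-14,0) [heading=180, move]
Final: pos=(-14,0), heading=180, 0 segment(s) drawn

Start position: (0, 0)
Final position: (-14, 0)
Distance = 14; >= 1e-6 -> NOT closed

Answer: no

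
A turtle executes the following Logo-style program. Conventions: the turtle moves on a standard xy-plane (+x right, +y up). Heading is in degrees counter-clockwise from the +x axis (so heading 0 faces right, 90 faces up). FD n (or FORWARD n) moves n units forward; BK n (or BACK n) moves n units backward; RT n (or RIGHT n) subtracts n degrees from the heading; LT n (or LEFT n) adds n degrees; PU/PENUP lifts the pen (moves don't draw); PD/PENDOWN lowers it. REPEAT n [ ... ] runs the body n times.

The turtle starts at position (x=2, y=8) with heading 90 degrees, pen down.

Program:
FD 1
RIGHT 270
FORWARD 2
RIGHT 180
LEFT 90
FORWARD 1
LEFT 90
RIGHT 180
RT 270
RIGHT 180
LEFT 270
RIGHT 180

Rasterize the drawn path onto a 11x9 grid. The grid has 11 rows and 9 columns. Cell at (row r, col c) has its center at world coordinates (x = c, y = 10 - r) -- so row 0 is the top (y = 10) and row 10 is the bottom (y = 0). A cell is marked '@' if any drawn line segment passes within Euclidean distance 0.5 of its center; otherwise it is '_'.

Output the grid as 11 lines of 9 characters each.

Answer: @________
@@@______
__@______
_________
_________
_________
_________
_________
_________
_________
_________

Derivation:
Segment 0: (2,8) -> (2,9)
Segment 1: (2,9) -> (0,9)
Segment 2: (0,9) -> (-0,10)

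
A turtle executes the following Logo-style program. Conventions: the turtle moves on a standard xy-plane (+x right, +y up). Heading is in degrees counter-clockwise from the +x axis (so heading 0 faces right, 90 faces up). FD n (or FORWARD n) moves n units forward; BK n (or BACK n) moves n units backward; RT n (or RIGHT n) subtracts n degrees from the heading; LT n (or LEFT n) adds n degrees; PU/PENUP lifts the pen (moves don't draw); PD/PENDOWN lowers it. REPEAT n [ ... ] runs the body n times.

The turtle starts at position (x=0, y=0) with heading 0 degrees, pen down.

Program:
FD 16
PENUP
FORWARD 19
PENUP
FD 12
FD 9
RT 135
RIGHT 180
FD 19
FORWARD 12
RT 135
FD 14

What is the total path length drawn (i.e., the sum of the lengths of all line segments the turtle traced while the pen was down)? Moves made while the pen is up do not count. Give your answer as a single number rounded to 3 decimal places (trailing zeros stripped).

Executing turtle program step by step:
Start: pos=(0,0), heading=0, pen down
FD 16: (0,0) -> (16,0) [heading=0, draw]
PU: pen up
FD 19: (16,0) -> (35,0) [heading=0, move]
PU: pen up
FD 12: (35,0) -> (47,0) [heading=0, move]
FD 9: (47,0) -> (56,0) [heading=0, move]
RT 135: heading 0 -> 225
RT 180: heading 225 -> 45
FD 19: (56,0) -> (69.435,13.435) [heading=45, move]
FD 12: (69.435,13.435) -> (77.92,21.92) [heading=45, move]
RT 135: heading 45 -> 270
FD 14: (77.92,21.92) -> (77.92,7.92) [heading=270, move]
Final: pos=(77.92,7.92), heading=270, 1 segment(s) drawn

Segment lengths:
  seg 1: (0,0) -> (16,0), length = 16
Total = 16

Answer: 16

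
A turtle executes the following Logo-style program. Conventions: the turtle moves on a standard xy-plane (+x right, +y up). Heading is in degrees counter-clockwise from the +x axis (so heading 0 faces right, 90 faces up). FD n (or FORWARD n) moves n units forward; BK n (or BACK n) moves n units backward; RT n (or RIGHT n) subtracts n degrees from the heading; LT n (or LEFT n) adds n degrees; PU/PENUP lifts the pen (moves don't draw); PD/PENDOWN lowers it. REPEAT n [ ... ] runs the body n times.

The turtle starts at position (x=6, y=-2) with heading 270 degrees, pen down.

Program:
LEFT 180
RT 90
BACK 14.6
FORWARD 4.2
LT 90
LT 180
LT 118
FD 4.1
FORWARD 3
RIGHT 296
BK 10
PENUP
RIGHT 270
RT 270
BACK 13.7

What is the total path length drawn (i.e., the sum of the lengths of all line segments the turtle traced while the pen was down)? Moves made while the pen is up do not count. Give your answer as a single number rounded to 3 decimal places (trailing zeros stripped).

Answer: 35.9

Derivation:
Executing turtle program step by step:
Start: pos=(6,-2), heading=270, pen down
LT 180: heading 270 -> 90
RT 90: heading 90 -> 0
BK 14.6: (6,-2) -> (-8.6,-2) [heading=0, draw]
FD 4.2: (-8.6,-2) -> (-4.4,-2) [heading=0, draw]
LT 90: heading 0 -> 90
LT 180: heading 90 -> 270
LT 118: heading 270 -> 28
FD 4.1: (-4.4,-2) -> (-0.78,-0.075) [heading=28, draw]
FD 3: (-0.78,-0.075) -> (1.869,1.333) [heading=28, draw]
RT 296: heading 28 -> 92
BK 10: (1.869,1.333) -> (2.218,-8.661) [heading=92, draw]
PU: pen up
RT 270: heading 92 -> 182
RT 270: heading 182 -> 272
BK 13.7: (2.218,-8.661) -> (1.74,5.031) [heading=272, move]
Final: pos=(1.74,5.031), heading=272, 5 segment(s) drawn

Segment lengths:
  seg 1: (6,-2) -> (-8.6,-2), length = 14.6
  seg 2: (-8.6,-2) -> (-4.4,-2), length = 4.2
  seg 3: (-4.4,-2) -> (-0.78,-0.075), length = 4.1
  seg 4: (-0.78,-0.075) -> (1.869,1.333), length = 3
  seg 5: (1.869,1.333) -> (2.218,-8.661), length = 10
Total = 35.9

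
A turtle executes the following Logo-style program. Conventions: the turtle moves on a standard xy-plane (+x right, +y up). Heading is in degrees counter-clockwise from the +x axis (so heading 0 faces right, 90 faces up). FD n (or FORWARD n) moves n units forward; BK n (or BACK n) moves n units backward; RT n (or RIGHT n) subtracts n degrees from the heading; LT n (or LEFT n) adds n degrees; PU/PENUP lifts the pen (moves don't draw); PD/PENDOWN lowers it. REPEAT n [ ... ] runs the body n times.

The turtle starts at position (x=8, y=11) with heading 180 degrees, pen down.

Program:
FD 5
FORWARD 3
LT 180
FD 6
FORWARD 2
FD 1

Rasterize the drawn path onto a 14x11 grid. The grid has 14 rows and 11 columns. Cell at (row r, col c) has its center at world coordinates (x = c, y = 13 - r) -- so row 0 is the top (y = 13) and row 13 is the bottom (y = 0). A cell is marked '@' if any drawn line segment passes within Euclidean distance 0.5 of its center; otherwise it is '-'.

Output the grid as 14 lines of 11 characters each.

Answer: -----------
-----------
@@@@@@@@@@-
-----------
-----------
-----------
-----------
-----------
-----------
-----------
-----------
-----------
-----------
-----------

Derivation:
Segment 0: (8,11) -> (3,11)
Segment 1: (3,11) -> (0,11)
Segment 2: (0,11) -> (6,11)
Segment 3: (6,11) -> (8,11)
Segment 4: (8,11) -> (9,11)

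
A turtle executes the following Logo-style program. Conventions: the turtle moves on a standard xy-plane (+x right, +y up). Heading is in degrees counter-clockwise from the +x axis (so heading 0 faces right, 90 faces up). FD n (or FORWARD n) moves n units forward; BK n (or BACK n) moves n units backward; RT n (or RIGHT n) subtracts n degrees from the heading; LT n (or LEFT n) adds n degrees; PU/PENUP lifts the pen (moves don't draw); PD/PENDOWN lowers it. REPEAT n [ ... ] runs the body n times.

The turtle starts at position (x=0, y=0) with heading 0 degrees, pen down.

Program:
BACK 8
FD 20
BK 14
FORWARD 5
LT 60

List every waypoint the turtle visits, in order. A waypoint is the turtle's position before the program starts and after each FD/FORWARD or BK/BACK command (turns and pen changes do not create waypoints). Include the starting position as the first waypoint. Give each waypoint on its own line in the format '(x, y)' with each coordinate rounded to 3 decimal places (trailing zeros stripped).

Answer: (0, 0)
(-8, 0)
(12, 0)
(-2, 0)
(3, 0)

Derivation:
Executing turtle program step by step:
Start: pos=(0,0), heading=0, pen down
BK 8: (0,0) -> (-8,0) [heading=0, draw]
FD 20: (-8,0) -> (12,0) [heading=0, draw]
BK 14: (12,0) -> (-2,0) [heading=0, draw]
FD 5: (-2,0) -> (3,0) [heading=0, draw]
LT 60: heading 0 -> 60
Final: pos=(3,0), heading=60, 4 segment(s) drawn
Waypoints (5 total):
(0, 0)
(-8, 0)
(12, 0)
(-2, 0)
(3, 0)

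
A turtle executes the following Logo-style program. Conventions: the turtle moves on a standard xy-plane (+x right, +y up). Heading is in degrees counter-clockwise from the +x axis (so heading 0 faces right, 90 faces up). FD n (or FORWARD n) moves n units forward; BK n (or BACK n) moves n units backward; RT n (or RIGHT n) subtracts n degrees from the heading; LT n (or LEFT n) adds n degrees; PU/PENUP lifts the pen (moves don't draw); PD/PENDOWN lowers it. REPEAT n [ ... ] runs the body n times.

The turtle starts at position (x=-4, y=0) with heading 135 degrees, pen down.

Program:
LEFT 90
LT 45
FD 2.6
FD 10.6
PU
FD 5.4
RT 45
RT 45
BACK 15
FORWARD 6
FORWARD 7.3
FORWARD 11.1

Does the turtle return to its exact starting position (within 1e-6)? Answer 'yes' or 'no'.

Answer: no

Derivation:
Executing turtle program step by step:
Start: pos=(-4,0), heading=135, pen down
LT 90: heading 135 -> 225
LT 45: heading 225 -> 270
FD 2.6: (-4,0) -> (-4,-2.6) [heading=270, draw]
FD 10.6: (-4,-2.6) -> (-4,-13.2) [heading=270, draw]
PU: pen up
FD 5.4: (-4,-13.2) -> (-4,-18.6) [heading=270, move]
RT 45: heading 270 -> 225
RT 45: heading 225 -> 180
BK 15: (-4,-18.6) -> (11,-18.6) [heading=180, move]
FD 6: (11,-18.6) -> (5,-18.6) [heading=180, move]
FD 7.3: (5,-18.6) -> (-2.3,-18.6) [heading=180, move]
FD 11.1: (-2.3,-18.6) -> (-13.4,-18.6) [heading=180, move]
Final: pos=(-13.4,-18.6), heading=180, 2 segment(s) drawn

Start position: (-4, 0)
Final position: (-13.4, -18.6)
Distance = 20.84; >= 1e-6 -> NOT closed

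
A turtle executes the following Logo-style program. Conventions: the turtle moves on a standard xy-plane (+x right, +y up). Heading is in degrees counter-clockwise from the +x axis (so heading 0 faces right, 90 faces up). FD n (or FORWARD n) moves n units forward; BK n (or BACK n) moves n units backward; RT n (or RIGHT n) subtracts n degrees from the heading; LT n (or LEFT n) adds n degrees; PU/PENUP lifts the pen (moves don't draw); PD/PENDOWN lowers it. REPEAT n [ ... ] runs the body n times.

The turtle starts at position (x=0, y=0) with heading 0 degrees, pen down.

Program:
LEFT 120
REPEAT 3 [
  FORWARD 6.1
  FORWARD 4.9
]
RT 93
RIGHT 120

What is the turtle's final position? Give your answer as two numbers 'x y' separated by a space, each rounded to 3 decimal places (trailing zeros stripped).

Answer: -16.5 28.579

Derivation:
Executing turtle program step by step:
Start: pos=(0,0), heading=0, pen down
LT 120: heading 0 -> 120
REPEAT 3 [
  -- iteration 1/3 --
  FD 6.1: (0,0) -> (-3.05,5.283) [heading=120, draw]
  FD 4.9: (-3.05,5.283) -> (-5.5,9.526) [heading=120, draw]
  -- iteration 2/3 --
  FD 6.1: (-5.5,9.526) -> (-8.55,14.809) [heading=120, draw]
  FD 4.9: (-8.55,14.809) -> (-11,19.053) [heading=120, draw]
  -- iteration 3/3 --
  FD 6.1: (-11,19.053) -> (-14.05,24.335) [heading=120, draw]
  FD 4.9: (-14.05,24.335) -> (-16.5,28.579) [heading=120, draw]
]
RT 93: heading 120 -> 27
RT 120: heading 27 -> 267
Final: pos=(-16.5,28.579), heading=267, 6 segment(s) drawn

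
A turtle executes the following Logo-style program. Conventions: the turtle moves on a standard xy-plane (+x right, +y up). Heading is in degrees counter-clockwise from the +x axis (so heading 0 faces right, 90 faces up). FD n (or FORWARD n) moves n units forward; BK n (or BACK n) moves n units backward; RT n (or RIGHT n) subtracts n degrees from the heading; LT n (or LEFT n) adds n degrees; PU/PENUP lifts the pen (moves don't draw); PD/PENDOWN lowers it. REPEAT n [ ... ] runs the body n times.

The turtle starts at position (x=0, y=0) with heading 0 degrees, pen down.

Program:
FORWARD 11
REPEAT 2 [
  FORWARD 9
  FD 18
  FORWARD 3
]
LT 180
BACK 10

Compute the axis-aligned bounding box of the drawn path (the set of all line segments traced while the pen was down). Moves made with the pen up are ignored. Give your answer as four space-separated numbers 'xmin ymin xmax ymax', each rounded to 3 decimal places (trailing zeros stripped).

Executing turtle program step by step:
Start: pos=(0,0), heading=0, pen down
FD 11: (0,0) -> (11,0) [heading=0, draw]
REPEAT 2 [
  -- iteration 1/2 --
  FD 9: (11,0) -> (20,0) [heading=0, draw]
  FD 18: (20,0) -> (38,0) [heading=0, draw]
  FD 3: (38,0) -> (41,0) [heading=0, draw]
  -- iteration 2/2 --
  FD 9: (41,0) -> (50,0) [heading=0, draw]
  FD 18: (50,0) -> (68,0) [heading=0, draw]
  FD 3: (68,0) -> (71,0) [heading=0, draw]
]
LT 180: heading 0 -> 180
BK 10: (71,0) -> (81,0) [heading=180, draw]
Final: pos=(81,0), heading=180, 8 segment(s) drawn

Segment endpoints: x in {0, 11, 20, 38, 41, 50, 68, 71, 81}, y in {0, 0}
xmin=0, ymin=0, xmax=81, ymax=0

Answer: 0 0 81 0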